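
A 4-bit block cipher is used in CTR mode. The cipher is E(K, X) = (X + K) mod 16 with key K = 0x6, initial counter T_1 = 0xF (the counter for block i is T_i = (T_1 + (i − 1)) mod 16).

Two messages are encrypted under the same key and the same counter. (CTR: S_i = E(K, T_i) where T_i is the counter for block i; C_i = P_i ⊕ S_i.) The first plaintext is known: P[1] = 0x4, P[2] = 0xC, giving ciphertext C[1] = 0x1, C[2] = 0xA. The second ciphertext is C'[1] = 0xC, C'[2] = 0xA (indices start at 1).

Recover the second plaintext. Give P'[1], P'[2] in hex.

In CTR with a reused counter, both messages share the same keystream S_i, so C_i ⊕ C'_i = P_i ⊕ P'_i and thus P'_i = P_i ⊕ C_i ⊕ C'_i.
P'[1]: 0x4 ⊕ 0x1 ⊕ 0xC = 0x9.
P'[2]: 0xC ⊕ 0xA ⊕ 0xA = 0xC.

P'[1] = 0x9, P'[2] = 0xC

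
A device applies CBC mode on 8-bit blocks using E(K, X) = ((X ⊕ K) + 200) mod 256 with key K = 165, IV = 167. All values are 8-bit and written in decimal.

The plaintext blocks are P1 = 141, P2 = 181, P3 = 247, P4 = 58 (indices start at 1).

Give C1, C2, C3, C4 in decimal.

C1 = 87, C2 = 15, C3 = 37, C4 = 130

CBC encryption: C_i = E(K, P_i ⊕ C_{i−1}), with C_{0} = IV.
C1: P1 ⊕ 167 = 42; E(K, 42) = 87.
C2: P2 ⊕ 87 = 226; E(K, 226) = 15.
C3: P3 ⊕ 15 = 248; E(K, 248) = 37.
C4: P4 ⊕ 37 = 31; E(K, 31) = 130.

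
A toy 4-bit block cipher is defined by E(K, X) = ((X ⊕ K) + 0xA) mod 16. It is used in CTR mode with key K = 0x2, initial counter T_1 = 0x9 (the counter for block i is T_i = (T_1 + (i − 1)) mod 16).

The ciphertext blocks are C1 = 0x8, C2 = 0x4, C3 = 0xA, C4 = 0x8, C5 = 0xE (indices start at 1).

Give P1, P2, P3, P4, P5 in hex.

P1 = 0xD, P2 = 0x6, P3 = 0x9, P4 = 0x0, P5 = 0x7

CTR decryption: S_i = E(K, T_i) where T_i is the counter for block i; P_i = C_i ⊕ S_i.
P1: T = 0x9, S = E(K, T) = 0x5; 0x8 ⊕ 0x5 = 0xD.
P2: T = 0xA, S = E(K, T) = 0x2; 0x4 ⊕ 0x2 = 0x6.
P3: T = 0xB, S = E(K, T) = 0x3; 0xA ⊕ 0x3 = 0x9.
P4: T = 0xC, S = E(K, T) = 0x8; 0x8 ⊕ 0x8 = 0x0.
P5: T = 0xD, S = E(K, T) = 0x9; 0xE ⊕ 0x9 = 0x7.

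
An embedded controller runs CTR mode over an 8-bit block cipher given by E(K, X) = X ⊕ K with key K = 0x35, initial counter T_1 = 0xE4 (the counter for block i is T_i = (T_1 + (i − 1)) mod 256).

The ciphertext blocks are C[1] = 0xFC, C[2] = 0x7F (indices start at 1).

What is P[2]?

P[2] = 0xAF

CTR decryption: S_i = E(K, T_i) where T_i is the counter for block i; P_i = C_i ⊕ S_i.
P[2]: T = 0xE5, S = E(K, T) = 0xD0; 0x7F ⊕ 0xD0 = 0xAF.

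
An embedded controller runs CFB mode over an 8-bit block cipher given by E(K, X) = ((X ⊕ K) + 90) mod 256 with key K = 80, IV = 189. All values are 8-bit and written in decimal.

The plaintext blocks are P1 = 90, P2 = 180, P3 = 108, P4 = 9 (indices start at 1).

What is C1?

C1 = 29

CFB encryption: C_i = P_i ⊕ E(K, C_{i−1}), with C_{0} = IV.
C1: E(K, 189) = 71; 90 ⊕ 71 = 29.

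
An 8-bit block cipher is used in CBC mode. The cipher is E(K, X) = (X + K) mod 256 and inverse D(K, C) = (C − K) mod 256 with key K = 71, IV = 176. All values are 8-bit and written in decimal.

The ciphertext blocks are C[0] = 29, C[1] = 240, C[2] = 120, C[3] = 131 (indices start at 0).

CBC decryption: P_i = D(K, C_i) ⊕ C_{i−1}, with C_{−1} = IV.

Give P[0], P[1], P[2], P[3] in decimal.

P[0] = 102, P[1] = 180, P[2] = 193, P[3] = 68

P[0]: D(K, 29) = 214; 214 ⊕ 176 = 102.
P[1]: D(K, 240) = 169; 169 ⊕ 29 = 180.
P[2]: D(K, 120) = 49; 49 ⊕ 240 = 193.
P[3]: D(K, 131) = 60; 60 ⊕ 120 = 68.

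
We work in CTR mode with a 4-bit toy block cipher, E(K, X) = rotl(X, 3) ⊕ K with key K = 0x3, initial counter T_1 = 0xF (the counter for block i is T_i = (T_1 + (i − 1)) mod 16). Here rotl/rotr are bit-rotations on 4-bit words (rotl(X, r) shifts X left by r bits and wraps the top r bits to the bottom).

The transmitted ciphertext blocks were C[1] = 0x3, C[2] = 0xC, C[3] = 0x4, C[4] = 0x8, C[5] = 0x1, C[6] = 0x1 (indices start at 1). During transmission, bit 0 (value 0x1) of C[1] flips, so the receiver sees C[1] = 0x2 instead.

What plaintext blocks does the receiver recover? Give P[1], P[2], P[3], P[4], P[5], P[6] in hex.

CTR decryption: S_i = E(K, T_i) where T_i is the counter for block i; P_i = C_i ⊕ S_i.
Only C[1] changed, to 0x2. In CTR, a change in C_i flips the same bit in P_i only; the keystream is unaffected. Decrypting the received ciphertext:
P[1]: T = 0xF, S = E(K, T) = 0xC; 0x2 ⊕ 0xC = 0xE.
P[2]: T = 0x0, S = E(K, T) = 0x3; 0xC ⊕ 0x3 = 0xF.
P[3]: T = 0x1, S = E(K, T) = 0xB; 0x4 ⊕ 0xB = 0xF.
P[4]: T = 0x2, S = E(K, T) = 0x2; 0x8 ⊕ 0x2 = 0xA.
P[5]: T = 0x3, S = E(K, T) = 0xA; 0x1 ⊕ 0xA = 0xB.
P[6]: T = 0x4, S = E(K, T) = 0x1; 0x1 ⊕ 0x1 = 0x0.
Blocks that differ from the original plaintext: P[1].

P[1] = 0xE, P[2] = 0xF, P[3] = 0xF, P[4] = 0xA, P[5] = 0xB, P[6] = 0x0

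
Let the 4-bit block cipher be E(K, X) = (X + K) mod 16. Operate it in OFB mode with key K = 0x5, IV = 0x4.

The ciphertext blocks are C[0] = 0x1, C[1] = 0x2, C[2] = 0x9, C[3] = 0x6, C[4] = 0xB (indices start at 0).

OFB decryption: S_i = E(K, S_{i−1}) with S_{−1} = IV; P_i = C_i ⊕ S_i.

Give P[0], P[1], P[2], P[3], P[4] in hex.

P[0]: S = E(K, 0x4) = 0x9; 0x1 ⊕ 0x9 = 0x8.
P[1]: S = E(K, 0x9) = 0xE; 0x2 ⊕ 0xE = 0xC.
P[2]: S = E(K, 0xE) = 0x3; 0x9 ⊕ 0x3 = 0xA.
P[3]: S = E(K, 0x3) = 0x8; 0x6 ⊕ 0x8 = 0xE.
P[4]: S = E(K, 0x8) = 0xD; 0xB ⊕ 0xD = 0x6.

P[0] = 0x8, P[1] = 0xC, P[2] = 0xA, P[3] = 0xE, P[4] = 0x6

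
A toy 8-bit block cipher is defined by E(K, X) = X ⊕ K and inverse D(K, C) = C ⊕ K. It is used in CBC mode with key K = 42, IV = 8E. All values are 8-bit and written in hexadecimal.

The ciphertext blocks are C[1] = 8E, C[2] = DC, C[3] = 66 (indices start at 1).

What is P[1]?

CBC decryption: P_i = D(K, C_i) ⊕ C_{i−1}, with C_{0} = IV.
P[1]: D(K, 8E) = CC; CC ⊕ 8E = 42.

P[1] = 42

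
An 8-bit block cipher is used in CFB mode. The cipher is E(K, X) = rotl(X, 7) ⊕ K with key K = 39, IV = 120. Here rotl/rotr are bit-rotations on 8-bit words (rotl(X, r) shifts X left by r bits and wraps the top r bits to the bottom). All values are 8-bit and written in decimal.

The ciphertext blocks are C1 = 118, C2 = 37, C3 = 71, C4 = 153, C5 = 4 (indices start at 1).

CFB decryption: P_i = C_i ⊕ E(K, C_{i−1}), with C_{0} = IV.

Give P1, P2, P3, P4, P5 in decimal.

P1 = 109, P2 = 57, P3 = 242, P4 = 29, P5 = 239

P1: E(K, 120) = 27; 118 ⊕ 27 = 109.
P2: E(K, 118) = 28; 37 ⊕ 28 = 57.
P3: E(K, 37) = 181; 71 ⊕ 181 = 242.
P4: E(K, 71) = 132; 153 ⊕ 132 = 29.
P5: E(K, 153) = 235; 4 ⊕ 235 = 239.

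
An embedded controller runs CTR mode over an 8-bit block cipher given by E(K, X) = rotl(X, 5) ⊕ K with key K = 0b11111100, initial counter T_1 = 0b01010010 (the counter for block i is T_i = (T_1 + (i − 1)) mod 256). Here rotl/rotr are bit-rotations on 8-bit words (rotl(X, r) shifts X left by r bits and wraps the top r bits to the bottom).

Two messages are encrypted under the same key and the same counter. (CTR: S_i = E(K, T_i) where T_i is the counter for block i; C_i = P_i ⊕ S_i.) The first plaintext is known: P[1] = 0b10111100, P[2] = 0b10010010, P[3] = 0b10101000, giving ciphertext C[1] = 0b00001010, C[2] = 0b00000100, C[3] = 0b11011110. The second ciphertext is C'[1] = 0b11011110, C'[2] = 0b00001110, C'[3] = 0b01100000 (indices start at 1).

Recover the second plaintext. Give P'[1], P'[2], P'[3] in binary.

P'[1] = 0b01101000, P'[2] = 0b10011000, P'[3] = 0b00010110

In CTR with a reused counter, both messages share the same keystream S_i, so C_i ⊕ C'_i = P_i ⊕ P'_i and thus P'_i = P_i ⊕ C_i ⊕ C'_i.
P'[1]: 0b10111100 ⊕ 0b00001010 ⊕ 0b11011110 = 0b01101000.
P'[2]: 0b10010010 ⊕ 0b00000100 ⊕ 0b00001110 = 0b10011000.
P'[3]: 0b10101000 ⊕ 0b11011110 ⊕ 0b01100000 = 0b00010110.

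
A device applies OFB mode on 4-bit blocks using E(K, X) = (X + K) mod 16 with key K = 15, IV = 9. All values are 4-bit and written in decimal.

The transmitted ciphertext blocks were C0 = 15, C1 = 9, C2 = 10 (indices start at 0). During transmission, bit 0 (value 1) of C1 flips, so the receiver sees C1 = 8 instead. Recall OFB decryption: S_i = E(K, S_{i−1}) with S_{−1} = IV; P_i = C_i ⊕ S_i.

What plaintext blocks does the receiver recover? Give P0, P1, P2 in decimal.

Only C1 changed, to 8. In OFB, a change in C_i flips the same bit in P_i only; the keystream is unaffected. Decrypting the received ciphertext:
P0: S = E(K, 9) = 8; 15 ⊕ 8 = 7.
P1: S = E(K, 8) = 7; 8 ⊕ 7 = 15.
P2: S = E(K, 7) = 6; 10 ⊕ 6 = 12.
Blocks that differ from the original plaintext: P1.

P0 = 7, P1 = 15, P2 = 12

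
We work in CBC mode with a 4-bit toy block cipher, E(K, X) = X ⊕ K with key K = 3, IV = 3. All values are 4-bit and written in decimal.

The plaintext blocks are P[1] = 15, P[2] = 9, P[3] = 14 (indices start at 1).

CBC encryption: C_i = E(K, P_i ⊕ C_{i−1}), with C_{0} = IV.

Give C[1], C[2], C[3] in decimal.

C[1]: P[1] ⊕ 3 = 12; E(K, 12) = 15.
C[2]: P[2] ⊕ 15 = 6; E(K, 6) = 5.
C[3]: P[3] ⊕ 5 = 11; E(K, 11) = 8.

C[1] = 15, C[2] = 5, C[3] = 8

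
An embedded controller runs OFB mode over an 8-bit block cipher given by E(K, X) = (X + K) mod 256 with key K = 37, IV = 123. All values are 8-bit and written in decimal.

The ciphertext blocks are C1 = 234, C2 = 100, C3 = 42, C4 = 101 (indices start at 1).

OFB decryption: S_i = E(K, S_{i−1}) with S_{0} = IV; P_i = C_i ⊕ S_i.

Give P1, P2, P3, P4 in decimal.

P1 = 74, P2 = 161, P3 = 192, P4 = 106

P1: S = E(K, 123) = 160; 234 ⊕ 160 = 74.
P2: S = E(K, 160) = 197; 100 ⊕ 197 = 161.
P3: S = E(K, 197) = 234; 42 ⊕ 234 = 192.
P4: S = E(K, 234) = 15; 101 ⊕ 15 = 106.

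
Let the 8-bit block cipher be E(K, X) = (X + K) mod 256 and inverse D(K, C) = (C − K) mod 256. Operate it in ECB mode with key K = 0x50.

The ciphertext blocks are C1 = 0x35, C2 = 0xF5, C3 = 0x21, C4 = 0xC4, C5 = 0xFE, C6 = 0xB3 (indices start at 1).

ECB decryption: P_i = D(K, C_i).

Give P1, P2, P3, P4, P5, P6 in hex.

P1 = 0xE5, P2 = 0xA5, P3 = 0xD1, P4 = 0x74, P5 = 0xAE, P6 = 0x63

P1: D(K, 0x35) = 0xE5.
P2: D(K, 0xF5) = 0xA5.
P3: D(K, 0x21) = 0xD1.
P4: D(K, 0xC4) = 0x74.
P5: D(K, 0xFE) = 0xAE.
P6: D(K, 0xB3) = 0x63.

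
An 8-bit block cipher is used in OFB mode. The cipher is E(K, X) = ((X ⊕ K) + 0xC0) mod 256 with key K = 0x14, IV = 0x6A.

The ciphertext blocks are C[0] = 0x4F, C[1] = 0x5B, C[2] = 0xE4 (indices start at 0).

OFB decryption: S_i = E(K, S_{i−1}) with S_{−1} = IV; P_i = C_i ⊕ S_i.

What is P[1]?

P[1] = 0xB1

P[0]: S = E(K, 0x6A) = 0x3E; 0x4F ⊕ 0x3E = 0x71.
P[1]: S = E(K, 0x3E) = 0xEA; 0x5B ⊕ 0xEA = 0xB1.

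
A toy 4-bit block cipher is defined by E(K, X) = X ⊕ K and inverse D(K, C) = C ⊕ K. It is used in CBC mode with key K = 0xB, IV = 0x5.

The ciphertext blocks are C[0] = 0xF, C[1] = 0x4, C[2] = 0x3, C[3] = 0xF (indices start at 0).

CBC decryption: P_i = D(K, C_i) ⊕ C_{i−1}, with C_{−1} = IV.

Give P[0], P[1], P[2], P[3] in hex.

P[0] = 0x1, P[1] = 0x0, P[2] = 0xC, P[3] = 0x7

P[0]: D(K, 0xF) = 0x4; 0x4 ⊕ 0x5 = 0x1.
P[1]: D(K, 0x4) = 0xF; 0xF ⊕ 0xF = 0x0.
P[2]: D(K, 0x3) = 0x8; 0x8 ⊕ 0x4 = 0xC.
P[3]: D(K, 0xF) = 0x4; 0x4 ⊕ 0x3 = 0x7.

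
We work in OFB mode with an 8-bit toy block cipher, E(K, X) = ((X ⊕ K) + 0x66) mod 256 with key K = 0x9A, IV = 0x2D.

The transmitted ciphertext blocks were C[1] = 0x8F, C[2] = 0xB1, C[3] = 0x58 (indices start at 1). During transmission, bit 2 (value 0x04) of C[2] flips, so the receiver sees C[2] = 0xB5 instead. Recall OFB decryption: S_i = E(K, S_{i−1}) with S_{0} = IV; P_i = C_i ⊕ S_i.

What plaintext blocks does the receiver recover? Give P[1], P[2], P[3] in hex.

Only C[2] changed, to 0xB5. In OFB, a change in C_i flips the same bit in P_i only; the keystream is unaffected. Decrypting the received ciphertext:
P[1]: S = E(K, 0x2D) = 0x1D; 0x8F ⊕ 0x1D = 0x92.
P[2]: S = E(K, 0x1D) = 0xED; 0xB5 ⊕ 0xED = 0x58.
P[3]: S = E(K, 0xED) = 0xDD; 0x58 ⊕ 0xDD = 0x85.
Blocks that differ from the original plaintext: P[2].

P[1] = 0x92, P[2] = 0x58, P[3] = 0x85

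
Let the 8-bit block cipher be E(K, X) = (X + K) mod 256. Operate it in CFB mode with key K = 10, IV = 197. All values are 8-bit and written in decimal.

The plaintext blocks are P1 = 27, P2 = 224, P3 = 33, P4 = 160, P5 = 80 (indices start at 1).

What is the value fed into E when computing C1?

197

CFB encryption: C_i = P_i ⊕ E(K, C_{i−1}), with C_{0} = IV.
C1: E(K, 197) = 207; 27 ⊕ 207 = 212.
So the input to E for block 1 is 197.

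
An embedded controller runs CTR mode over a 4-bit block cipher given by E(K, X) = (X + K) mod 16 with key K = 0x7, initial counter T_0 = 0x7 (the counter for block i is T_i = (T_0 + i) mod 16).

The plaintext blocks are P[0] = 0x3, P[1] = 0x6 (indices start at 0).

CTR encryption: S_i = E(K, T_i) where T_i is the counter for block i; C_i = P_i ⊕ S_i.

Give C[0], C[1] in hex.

C[0] = 0xD, C[1] = 0x9

C[0]: T = 0x7, S = E(K, T) = 0xE; 0x3 ⊕ 0xE = 0xD.
C[1]: T = 0x8, S = E(K, T) = 0xF; 0x6 ⊕ 0xF = 0x9.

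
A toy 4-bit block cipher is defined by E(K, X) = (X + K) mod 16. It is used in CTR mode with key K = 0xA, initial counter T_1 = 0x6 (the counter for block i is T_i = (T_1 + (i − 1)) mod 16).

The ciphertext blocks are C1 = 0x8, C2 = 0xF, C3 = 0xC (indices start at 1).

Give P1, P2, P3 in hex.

P1 = 0x8, P2 = 0xE, P3 = 0xE

CTR decryption: S_i = E(K, T_i) where T_i is the counter for block i; P_i = C_i ⊕ S_i.
P1: T = 0x6, S = E(K, T) = 0x0; 0x8 ⊕ 0x0 = 0x8.
P2: T = 0x7, S = E(K, T) = 0x1; 0xF ⊕ 0x1 = 0xE.
P3: T = 0x8, S = E(K, T) = 0x2; 0xC ⊕ 0x2 = 0xE.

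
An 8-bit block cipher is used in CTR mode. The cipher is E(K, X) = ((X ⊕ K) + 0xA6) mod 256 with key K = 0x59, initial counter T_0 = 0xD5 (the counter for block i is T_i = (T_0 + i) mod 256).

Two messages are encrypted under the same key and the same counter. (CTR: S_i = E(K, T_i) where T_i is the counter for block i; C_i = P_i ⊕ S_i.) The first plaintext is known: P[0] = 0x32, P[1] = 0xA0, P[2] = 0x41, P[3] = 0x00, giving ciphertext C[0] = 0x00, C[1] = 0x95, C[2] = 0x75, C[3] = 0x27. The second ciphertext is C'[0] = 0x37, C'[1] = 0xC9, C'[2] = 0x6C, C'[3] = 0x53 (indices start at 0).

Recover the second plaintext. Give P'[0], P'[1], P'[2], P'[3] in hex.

P'[0] = 0x05, P'[1] = 0xFC, P'[2] = 0x58, P'[3] = 0x74

In CTR with a reused counter, both messages share the same keystream S_i, so C_i ⊕ C'_i = P_i ⊕ P'_i and thus P'_i = P_i ⊕ C_i ⊕ C'_i.
P'[0]: 0x32 ⊕ 0x00 ⊕ 0x37 = 0x05.
P'[1]: 0xA0 ⊕ 0x95 ⊕ 0xC9 = 0xFC.
P'[2]: 0x41 ⊕ 0x75 ⊕ 0x6C = 0x58.
P'[3]: 0x00 ⊕ 0x27 ⊕ 0x53 = 0x74.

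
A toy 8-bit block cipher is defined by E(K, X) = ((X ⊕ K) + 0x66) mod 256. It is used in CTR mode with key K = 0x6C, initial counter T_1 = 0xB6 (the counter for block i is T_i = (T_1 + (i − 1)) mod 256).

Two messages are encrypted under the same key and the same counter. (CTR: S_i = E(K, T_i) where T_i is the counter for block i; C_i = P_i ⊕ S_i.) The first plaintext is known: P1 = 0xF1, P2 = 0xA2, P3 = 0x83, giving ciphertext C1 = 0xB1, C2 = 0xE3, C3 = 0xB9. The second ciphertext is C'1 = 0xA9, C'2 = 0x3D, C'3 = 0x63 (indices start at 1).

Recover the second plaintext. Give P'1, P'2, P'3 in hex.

P'1 = 0xE9, P'2 = 0x7C, P'3 = 0x59

In CTR with a reused counter, both messages share the same keystream S_i, so C_i ⊕ C'_i = P_i ⊕ P'_i and thus P'_i = P_i ⊕ C_i ⊕ C'_i.
P'1: 0xF1 ⊕ 0xB1 ⊕ 0xA9 = 0xE9.
P'2: 0xA2 ⊕ 0xE3 ⊕ 0x3D = 0x7C.
P'3: 0x83 ⊕ 0xB9 ⊕ 0x63 = 0x59.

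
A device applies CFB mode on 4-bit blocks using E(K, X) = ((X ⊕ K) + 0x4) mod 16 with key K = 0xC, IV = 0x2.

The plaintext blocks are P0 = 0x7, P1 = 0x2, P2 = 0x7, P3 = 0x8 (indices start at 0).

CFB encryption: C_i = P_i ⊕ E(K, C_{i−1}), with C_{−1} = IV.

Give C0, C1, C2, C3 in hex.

C0 = 0x5, C1 = 0xF, C2 = 0x0, C3 = 0x8

C0: E(K, 0x2) = 0x2; 0x7 ⊕ 0x2 = 0x5.
C1: E(K, 0x5) = 0xD; 0x2 ⊕ 0xD = 0xF.
C2: E(K, 0xF) = 0x7; 0x7 ⊕ 0x7 = 0x0.
C3: E(K, 0x0) = 0x0; 0x8 ⊕ 0x0 = 0x8.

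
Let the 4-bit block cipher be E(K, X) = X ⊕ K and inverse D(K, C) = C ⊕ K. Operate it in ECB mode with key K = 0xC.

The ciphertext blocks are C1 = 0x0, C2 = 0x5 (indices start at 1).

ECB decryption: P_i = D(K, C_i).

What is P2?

P2 = 0x9

P2: D(K, 0x5) = 0x9.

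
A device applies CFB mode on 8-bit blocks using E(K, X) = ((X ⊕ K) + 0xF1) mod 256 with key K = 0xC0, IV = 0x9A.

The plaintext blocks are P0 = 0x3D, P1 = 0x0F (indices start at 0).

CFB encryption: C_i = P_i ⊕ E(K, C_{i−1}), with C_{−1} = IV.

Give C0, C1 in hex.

C0: E(K, 0x9A) = 0x4B; 0x3D ⊕ 0x4B = 0x76.
C1: E(K, 0x76) = 0xA7; 0x0F ⊕ 0xA7 = 0xA8.

C0 = 0x76, C1 = 0xA8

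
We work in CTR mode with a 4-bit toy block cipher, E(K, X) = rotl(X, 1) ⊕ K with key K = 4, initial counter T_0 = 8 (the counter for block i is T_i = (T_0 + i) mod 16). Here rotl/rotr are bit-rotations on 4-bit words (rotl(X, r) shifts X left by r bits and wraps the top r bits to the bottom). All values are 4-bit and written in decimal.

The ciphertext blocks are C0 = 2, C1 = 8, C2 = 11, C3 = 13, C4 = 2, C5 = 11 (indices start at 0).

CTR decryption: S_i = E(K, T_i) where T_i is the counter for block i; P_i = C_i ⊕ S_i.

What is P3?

P3 = 14

P3: T = 11, S = E(K, T) = 3; 13 ⊕ 3 = 14.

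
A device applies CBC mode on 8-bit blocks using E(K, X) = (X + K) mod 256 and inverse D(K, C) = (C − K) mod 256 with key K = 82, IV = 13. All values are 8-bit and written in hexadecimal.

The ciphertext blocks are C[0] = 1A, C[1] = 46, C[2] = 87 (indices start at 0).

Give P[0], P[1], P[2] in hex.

P[0] = 8B, P[1] = DE, P[2] = 43

CBC decryption: P_i = D(K, C_i) ⊕ C_{i−1}, with C_{−1} = IV.
P[0]: D(K, 1A) = 98; 98 ⊕ 13 = 8B.
P[1]: D(K, 46) = C4; C4 ⊕ 1A = DE.
P[2]: D(K, 87) = 05; 05 ⊕ 46 = 43.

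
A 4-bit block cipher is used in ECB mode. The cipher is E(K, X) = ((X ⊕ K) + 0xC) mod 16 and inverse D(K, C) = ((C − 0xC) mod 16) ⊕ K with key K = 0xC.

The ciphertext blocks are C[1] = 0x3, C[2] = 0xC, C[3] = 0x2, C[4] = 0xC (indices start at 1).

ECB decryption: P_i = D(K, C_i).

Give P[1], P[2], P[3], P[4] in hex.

P[1] = 0xB, P[2] = 0xC, P[3] = 0xA, P[4] = 0xC

P[1]: D(K, 0x3) = 0xB.
P[2]: D(K, 0xC) = 0xC.
P[3]: D(K, 0x2) = 0xA.
P[4]: D(K, 0xC) = 0xC.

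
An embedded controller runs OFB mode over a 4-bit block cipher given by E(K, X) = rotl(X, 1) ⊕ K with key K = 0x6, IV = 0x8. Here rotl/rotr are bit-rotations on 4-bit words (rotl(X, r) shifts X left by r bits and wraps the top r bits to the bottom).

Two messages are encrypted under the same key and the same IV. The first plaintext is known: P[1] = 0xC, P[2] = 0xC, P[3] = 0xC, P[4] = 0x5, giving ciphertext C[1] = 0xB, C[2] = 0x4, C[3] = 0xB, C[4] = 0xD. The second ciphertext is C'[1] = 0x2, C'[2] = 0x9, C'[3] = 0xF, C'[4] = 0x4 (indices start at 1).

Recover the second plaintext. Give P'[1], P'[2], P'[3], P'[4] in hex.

In OFB with a reused IV, both messages share the same keystream S_i, so C_i ⊕ C'_i = P_i ⊕ P'_i and thus P'_i = P_i ⊕ C_i ⊕ C'_i.
P'[1]: 0xC ⊕ 0xB ⊕ 0x2 = 0x5.
P'[2]: 0xC ⊕ 0x4 ⊕ 0x9 = 0x1.
P'[3]: 0xC ⊕ 0xB ⊕ 0xF = 0x8.
P'[4]: 0x5 ⊕ 0xD ⊕ 0x4 = 0xC.

P'[1] = 0x5, P'[2] = 0x1, P'[3] = 0x8, P'[4] = 0xC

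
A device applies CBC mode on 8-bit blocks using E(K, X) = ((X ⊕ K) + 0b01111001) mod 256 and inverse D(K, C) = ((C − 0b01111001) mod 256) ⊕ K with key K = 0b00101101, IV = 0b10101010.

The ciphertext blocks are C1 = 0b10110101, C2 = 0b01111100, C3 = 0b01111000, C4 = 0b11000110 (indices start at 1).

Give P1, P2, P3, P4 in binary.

CBC decryption: P_i = D(K, C_i) ⊕ C_{i−1}, with C_{0} = IV.
P1: D(K, 0b10110101) = 0b00010001; 0b00010001 ⊕ 0b10101010 = 0b10111011.
P2: D(K, 0b01111100) = 0b00101110; 0b00101110 ⊕ 0b10110101 = 0b10011011.
P3: D(K, 0b01111000) = 0b11010010; 0b11010010 ⊕ 0b01111100 = 0b10101110.
P4: D(K, 0b11000110) = 0b01100000; 0b01100000 ⊕ 0b01111000 = 0b00011000.

P1 = 0b10111011, P2 = 0b10011011, P3 = 0b10101110, P4 = 0b00011000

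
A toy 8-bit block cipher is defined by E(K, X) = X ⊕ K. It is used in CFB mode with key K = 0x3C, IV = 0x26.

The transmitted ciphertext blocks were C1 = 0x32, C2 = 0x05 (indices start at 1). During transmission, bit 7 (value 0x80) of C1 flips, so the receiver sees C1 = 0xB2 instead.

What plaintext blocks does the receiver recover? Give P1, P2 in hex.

P1 = 0xA8, P2 = 0x8B

CFB decryption: P_i = C_i ⊕ E(K, C_{i−1}), with C_{0} = IV.
Only C1 changed, to 0xB2. In CFB, a change in C_i flips the same bit in P_i and garbles P_{i+1}. Decrypting the received ciphertext:
P1: E(K, 0x26) = 0x1A; 0xB2 ⊕ 0x1A = 0xA8.
P2: E(K, 0xB2) = 0x8E; 0x05 ⊕ 0x8E = 0x8B.
Blocks that differ from the original plaintext: P1, P2.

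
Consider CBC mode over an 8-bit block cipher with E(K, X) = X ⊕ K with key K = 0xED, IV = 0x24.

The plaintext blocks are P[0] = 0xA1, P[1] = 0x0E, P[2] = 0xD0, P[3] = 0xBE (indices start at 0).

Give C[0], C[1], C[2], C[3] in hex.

CBC encryption: C_i = E(K, P_i ⊕ C_{i−1}), with C_{−1} = IV.
C[0]: P[0] ⊕ 0x24 = 0x85; E(K, 0x85) = 0x68.
C[1]: P[1] ⊕ 0x68 = 0x66; E(K, 0x66) = 0x8B.
C[2]: P[2] ⊕ 0x8B = 0x5B; E(K, 0x5B) = 0xB6.
C[3]: P[3] ⊕ 0xB6 = 0x08; E(K, 0x08) = 0xE5.

C[0] = 0x68, C[1] = 0x8B, C[2] = 0xB6, C[3] = 0xE5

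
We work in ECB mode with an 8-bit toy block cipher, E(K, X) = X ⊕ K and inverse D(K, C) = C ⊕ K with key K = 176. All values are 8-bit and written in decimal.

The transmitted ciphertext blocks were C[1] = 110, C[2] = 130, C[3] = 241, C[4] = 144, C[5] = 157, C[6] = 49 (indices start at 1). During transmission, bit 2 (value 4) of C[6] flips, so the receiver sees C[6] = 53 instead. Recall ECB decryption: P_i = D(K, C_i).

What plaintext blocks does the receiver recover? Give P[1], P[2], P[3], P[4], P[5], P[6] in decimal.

Only C[6] changed, to 53. In ECB, a change in C_i affects only P_i. Decrypting the received ciphertext:
P[1]: D(K, 110) = 222.
P[2]: D(K, 130) = 50.
P[3]: D(K, 241) = 65.
P[4]: D(K, 144) = 32.
P[5]: D(K, 157) = 45.
P[6]: D(K, 53) = 133.
Blocks that differ from the original plaintext: P[6].

P[1] = 222, P[2] = 50, P[3] = 65, P[4] = 32, P[5] = 45, P[6] = 133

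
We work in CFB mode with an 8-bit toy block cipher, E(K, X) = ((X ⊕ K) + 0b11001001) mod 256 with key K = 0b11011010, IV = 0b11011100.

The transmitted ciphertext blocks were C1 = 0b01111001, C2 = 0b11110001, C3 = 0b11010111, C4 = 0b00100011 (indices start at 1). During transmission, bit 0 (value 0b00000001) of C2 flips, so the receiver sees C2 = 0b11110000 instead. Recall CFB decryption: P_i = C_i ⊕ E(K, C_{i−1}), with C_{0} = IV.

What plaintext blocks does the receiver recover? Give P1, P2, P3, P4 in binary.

Only C2 changed, to 0b11110000. In CFB, a change in C_i flips the same bit in P_i and garbles P_{i+1}. Decrypting the received ciphertext:
P1: E(K, 0b11011100) = 0b11001111; 0b01111001 ⊕ 0b11001111 = 0b10110110.
P2: E(K, 0b01111001) = 0b01101100; 0b11110000 ⊕ 0b01101100 = 0b10011100.
P3: E(K, 0b11110000) = 0b11110011; 0b11010111 ⊕ 0b11110011 = 0b00100100.
P4: E(K, 0b11010111) = 0b11010110; 0b00100011 ⊕ 0b11010110 = 0b11110101.
Blocks that differ from the original plaintext: P2, P3.

P1 = 0b10110110, P2 = 0b10011100, P3 = 0b00100100, P4 = 0b11110101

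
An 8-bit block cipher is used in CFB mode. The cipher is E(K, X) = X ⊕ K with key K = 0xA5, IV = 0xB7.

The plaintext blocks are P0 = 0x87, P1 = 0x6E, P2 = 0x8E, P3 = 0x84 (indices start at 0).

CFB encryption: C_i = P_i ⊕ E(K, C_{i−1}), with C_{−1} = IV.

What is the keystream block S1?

C0: E(K, 0xB7) = 0x12; 0x87 ⊕ 0x12 = 0x95.
C1: E(K, 0x95) = 0x30; 0x6E ⊕ 0x30 = 0x5E.
So S1 = 0x30.

0x30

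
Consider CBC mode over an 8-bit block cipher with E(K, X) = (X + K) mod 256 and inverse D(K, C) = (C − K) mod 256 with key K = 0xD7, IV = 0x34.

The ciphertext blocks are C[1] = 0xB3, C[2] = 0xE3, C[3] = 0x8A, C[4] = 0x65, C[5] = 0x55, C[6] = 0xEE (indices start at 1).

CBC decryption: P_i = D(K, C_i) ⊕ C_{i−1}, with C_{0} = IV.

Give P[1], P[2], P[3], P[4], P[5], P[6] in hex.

P[1] = 0xE8, P[2] = 0xBF, P[3] = 0x50, P[4] = 0x04, P[5] = 0x1B, P[6] = 0x42

P[1]: D(K, 0xB3) = 0xDC; 0xDC ⊕ 0x34 = 0xE8.
P[2]: D(K, 0xE3) = 0x0C; 0x0C ⊕ 0xB3 = 0xBF.
P[3]: D(K, 0x8A) = 0xB3; 0xB3 ⊕ 0xE3 = 0x50.
P[4]: D(K, 0x65) = 0x8E; 0x8E ⊕ 0x8A = 0x04.
P[5]: D(K, 0x55) = 0x7E; 0x7E ⊕ 0x65 = 0x1B.
P[6]: D(K, 0xEE) = 0x17; 0x17 ⊕ 0x55 = 0x42.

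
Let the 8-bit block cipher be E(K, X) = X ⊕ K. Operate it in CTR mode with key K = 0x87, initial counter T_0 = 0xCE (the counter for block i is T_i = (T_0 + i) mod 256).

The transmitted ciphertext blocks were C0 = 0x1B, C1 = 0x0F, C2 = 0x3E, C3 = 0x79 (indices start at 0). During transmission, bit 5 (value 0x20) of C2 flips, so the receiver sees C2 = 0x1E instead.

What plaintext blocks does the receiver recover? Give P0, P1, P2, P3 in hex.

CTR decryption: S_i = E(K, T_i) where T_i is the counter for block i; P_i = C_i ⊕ S_i.
Only C2 changed, to 0x1E. In CTR, a change in C_i flips the same bit in P_i only; the keystream is unaffected. Decrypting the received ciphertext:
P0: T = 0xCE, S = E(K, T) = 0x49; 0x1B ⊕ 0x49 = 0x52.
P1: T = 0xCF, S = E(K, T) = 0x48; 0x0F ⊕ 0x48 = 0x47.
P2: T = 0xD0, S = E(K, T) = 0x57; 0x1E ⊕ 0x57 = 0x49.
P3: T = 0xD1, S = E(K, T) = 0x56; 0x79 ⊕ 0x56 = 0x2F.
Blocks that differ from the original plaintext: P2.

P0 = 0x52, P1 = 0x47, P2 = 0x49, P3 = 0x2F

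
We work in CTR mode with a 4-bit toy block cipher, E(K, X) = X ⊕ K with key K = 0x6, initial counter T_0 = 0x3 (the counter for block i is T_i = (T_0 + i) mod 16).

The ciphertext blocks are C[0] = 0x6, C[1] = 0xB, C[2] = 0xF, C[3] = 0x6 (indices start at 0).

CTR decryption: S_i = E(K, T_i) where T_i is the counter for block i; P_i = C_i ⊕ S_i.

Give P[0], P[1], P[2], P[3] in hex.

P[0] = 0x3, P[1] = 0x9, P[2] = 0xC, P[3] = 0x6

P[0]: T = 0x3, S = E(K, T) = 0x5; 0x6 ⊕ 0x5 = 0x3.
P[1]: T = 0x4, S = E(K, T) = 0x2; 0xB ⊕ 0x2 = 0x9.
P[2]: T = 0x5, S = E(K, T) = 0x3; 0xF ⊕ 0x3 = 0xC.
P[3]: T = 0x6, S = E(K, T) = 0x0; 0x6 ⊕ 0x0 = 0x6.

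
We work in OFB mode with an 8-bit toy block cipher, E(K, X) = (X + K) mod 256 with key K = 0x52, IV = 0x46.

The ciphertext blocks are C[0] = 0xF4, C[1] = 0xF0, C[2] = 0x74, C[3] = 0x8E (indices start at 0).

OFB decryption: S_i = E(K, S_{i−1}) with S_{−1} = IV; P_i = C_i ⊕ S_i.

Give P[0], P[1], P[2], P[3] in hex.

P[0]: S = E(K, 0x46) = 0x98; 0xF4 ⊕ 0x98 = 0x6C.
P[1]: S = E(K, 0x98) = 0xEA; 0xF0 ⊕ 0xEA = 0x1A.
P[2]: S = E(K, 0xEA) = 0x3C; 0x74 ⊕ 0x3C = 0x48.
P[3]: S = E(K, 0x3C) = 0x8E; 0x8E ⊕ 0x8E = 0x00.

P[0] = 0x6C, P[1] = 0x1A, P[2] = 0x48, P[3] = 0x00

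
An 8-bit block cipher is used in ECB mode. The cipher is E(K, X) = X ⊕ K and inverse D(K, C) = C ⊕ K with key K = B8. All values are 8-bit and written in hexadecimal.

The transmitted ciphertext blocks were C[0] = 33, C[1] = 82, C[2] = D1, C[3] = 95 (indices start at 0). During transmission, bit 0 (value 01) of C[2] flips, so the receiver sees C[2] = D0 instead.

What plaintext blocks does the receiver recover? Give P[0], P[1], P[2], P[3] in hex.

ECB decryption: P_i = D(K, C_i).
Only C[2] changed, to D0. In ECB, a change in C_i affects only P_i. Decrypting the received ciphertext:
P[0]: D(K, 33) = 8B.
P[1]: D(K, 82) = 3A.
P[2]: D(K, D0) = 68.
P[3]: D(K, 95) = 2D.
Blocks that differ from the original plaintext: P[2].

P[0] = 8B, P[1] = 3A, P[2] = 68, P[3] = 2D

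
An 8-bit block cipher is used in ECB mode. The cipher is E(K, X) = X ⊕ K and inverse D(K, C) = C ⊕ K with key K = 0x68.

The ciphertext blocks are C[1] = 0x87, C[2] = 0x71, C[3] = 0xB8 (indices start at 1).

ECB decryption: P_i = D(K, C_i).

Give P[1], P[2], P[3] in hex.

P[1] = 0xEF, P[2] = 0x19, P[3] = 0xD0

P[1]: D(K, 0x87) = 0xEF.
P[2]: D(K, 0x71) = 0x19.
P[3]: D(K, 0xB8) = 0xD0.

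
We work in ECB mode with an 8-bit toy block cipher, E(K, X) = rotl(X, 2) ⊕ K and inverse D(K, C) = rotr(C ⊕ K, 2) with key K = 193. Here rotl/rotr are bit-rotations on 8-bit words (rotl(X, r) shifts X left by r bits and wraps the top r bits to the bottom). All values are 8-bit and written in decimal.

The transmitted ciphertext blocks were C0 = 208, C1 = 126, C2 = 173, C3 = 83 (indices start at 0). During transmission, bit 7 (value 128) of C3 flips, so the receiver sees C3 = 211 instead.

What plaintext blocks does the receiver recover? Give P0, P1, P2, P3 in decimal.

ECB decryption: P_i = D(K, C_i).
Only C3 changed, to 211. In ECB, a change in C_i affects only P_i. Decrypting the received ciphertext:
P0: D(K, 208) = 68.
P1: D(K, 126) = 239.
P2: D(K, 173) = 27.
P3: D(K, 211) = 132.
Blocks that differ from the original plaintext: P3.

P0 = 68, P1 = 239, P2 = 27, P3 = 132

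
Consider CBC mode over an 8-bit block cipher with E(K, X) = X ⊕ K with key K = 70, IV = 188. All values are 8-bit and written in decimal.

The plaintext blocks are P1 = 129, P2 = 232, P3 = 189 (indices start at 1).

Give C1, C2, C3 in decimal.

CBC encryption: C_i = E(K, P_i ⊕ C_{i−1}), with C_{0} = IV.
C1: P1 ⊕ 188 = 61; E(K, 61) = 123.
C2: P2 ⊕ 123 = 147; E(K, 147) = 213.
C3: P3 ⊕ 213 = 104; E(K, 104) = 46.

C1 = 123, C2 = 213, C3 = 46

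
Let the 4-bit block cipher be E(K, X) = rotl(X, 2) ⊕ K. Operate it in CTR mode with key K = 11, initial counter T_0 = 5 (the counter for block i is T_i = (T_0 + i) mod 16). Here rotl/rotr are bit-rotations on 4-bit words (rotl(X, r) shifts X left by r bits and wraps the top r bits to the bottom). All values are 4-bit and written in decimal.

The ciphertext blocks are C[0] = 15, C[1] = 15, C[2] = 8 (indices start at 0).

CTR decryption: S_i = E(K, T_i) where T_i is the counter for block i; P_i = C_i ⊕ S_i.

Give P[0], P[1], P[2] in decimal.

P[0]: T = 5, S = E(K, T) = 14; 15 ⊕ 14 = 1.
P[1]: T = 6, S = E(K, T) = 2; 15 ⊕ 2 = 13.
P[2]: T = 7, S = E(K, T) = 6; 8 ⊕ 6 = 14.

P[0] = 1, P[1] = 13, P[2] = 14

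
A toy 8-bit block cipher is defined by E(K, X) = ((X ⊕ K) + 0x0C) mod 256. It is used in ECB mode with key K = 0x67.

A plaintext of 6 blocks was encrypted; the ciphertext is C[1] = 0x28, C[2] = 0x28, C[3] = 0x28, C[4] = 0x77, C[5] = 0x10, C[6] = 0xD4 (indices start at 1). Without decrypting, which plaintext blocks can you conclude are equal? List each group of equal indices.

ECB encrypts each block independently with the same key, so equal ciphertext blocks imply equal plaintext blocks.
C[1] = C[2] = C[3] = 0x28, so P[1] = P[2] = P[3].

P[1] = P[2] = P[3]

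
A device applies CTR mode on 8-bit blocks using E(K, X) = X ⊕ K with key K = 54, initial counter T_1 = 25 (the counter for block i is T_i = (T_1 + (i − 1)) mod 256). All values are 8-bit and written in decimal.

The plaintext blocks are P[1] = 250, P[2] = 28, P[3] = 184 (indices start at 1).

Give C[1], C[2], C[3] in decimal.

CTR encryption: S_i = E(K, T_i) where T_i is the counter for block i; C_i = P_i ⊕ S_i.
C[1]: T = 25, S = E(K, T) = 47; 250 ⊕ 47 = 213.
C[2]: T = 26, S = E(K, T) = 44; 28 ⊕ 44 = 48.
C[3]: T = 27, S = E(K, T) = 45; 184 ⊕ 45 = 149.

C[1] = 213, C[2] = 48, C[3] = 149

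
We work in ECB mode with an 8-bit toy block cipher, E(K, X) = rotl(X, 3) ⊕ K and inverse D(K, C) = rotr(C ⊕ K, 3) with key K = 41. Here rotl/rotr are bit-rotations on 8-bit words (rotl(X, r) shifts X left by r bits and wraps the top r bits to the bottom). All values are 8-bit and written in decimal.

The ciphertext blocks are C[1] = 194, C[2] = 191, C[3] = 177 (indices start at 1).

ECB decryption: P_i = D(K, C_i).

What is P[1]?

P[1]: D(K, 194) = 125.

P[1] = 125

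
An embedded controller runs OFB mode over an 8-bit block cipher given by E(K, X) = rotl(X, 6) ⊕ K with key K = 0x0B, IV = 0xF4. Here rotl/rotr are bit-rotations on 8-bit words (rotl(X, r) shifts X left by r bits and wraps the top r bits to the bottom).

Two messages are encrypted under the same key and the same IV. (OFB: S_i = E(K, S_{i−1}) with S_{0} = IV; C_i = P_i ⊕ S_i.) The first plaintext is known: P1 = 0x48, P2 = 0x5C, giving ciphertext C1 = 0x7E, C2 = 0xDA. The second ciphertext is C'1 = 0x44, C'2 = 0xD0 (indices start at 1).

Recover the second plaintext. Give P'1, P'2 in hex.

P'1 = 0x72, P'2 = 0x56

In OFB with a reused IV, both messages share the same keystream S_i, so C_i ⊕ C'_i = P_i ⊕ P'_i and thus P'_i = P_i ⊕ C_i ⊕ C'_i.
P'1: 0x48 ⊕ 0x7E ⊕ 0x44 = 0x72.
P'2: 0x5C ⊕ 0xDA ⊕ 0xD0 = 0x56.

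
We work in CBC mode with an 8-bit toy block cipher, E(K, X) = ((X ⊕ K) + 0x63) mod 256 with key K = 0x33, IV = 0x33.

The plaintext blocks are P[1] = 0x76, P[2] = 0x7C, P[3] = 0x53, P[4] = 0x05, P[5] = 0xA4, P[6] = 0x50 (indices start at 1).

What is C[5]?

C[5] = 0x1D

CBC encryption: C_i = E(K, P_i ⊕ C_{i−1}), with C_{0} = IV.
C[1]: P[1] ⊕ 0x33 = 0x45; E(K, 0x45) = 0xD9.
C[2]: P[2] ⊕ 0xD9 = 0xA5; E(K, 0xA5) = 0xF9.
C[3]: P[3] ⊕ 0xF9 = 0xAA; E(K, 0xAA) = 0xFC.
C[4]: P[4] ⊕ 0xFC = 0xF9; E(K, 0xF9) = 0x2D.
C[5]: P[5] ⊕ 0x2D = 0x89; E(K, 0x89) = 0x1D.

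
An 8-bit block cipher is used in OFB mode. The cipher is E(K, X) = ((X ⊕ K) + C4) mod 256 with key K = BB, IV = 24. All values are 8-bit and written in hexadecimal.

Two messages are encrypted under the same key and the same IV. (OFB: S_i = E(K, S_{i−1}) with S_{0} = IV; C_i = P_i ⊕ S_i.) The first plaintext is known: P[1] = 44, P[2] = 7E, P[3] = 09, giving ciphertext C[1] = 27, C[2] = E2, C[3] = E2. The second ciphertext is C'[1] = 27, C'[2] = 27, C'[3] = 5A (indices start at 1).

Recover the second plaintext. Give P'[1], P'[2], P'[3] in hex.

P'[1] = 44, P'[2] = BB, P'[3] = B1

In OFB with a reused IV, both messages share the same keystream S_i, so C_i ⊕ C'_i = P_i ⊕ P'_i and thus P'_i = P_i ⊕ C_i ⊕ C'_i.
P'[1]: 44 ⊕ 27 ⊕ 27 = 44.
P'[2]: 7E ⊕ E2 ⊕ 27 = BB.
P'[3]: 09 ⊕ E2 ⊕ 5A = B1.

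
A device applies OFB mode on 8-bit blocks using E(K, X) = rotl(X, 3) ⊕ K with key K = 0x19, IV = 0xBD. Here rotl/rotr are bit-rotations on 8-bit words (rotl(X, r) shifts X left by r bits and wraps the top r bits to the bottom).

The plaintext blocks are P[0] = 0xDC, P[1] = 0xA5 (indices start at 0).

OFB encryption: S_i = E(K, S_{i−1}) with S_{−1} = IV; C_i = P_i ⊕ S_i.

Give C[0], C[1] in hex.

C[0]: S = E(K, 0xBD) = 0xF4; 0xDC ⊕ 0xF4 = 0x28.
C[1]: S = E(K, 0xF4) = 0xBE; 0xA5 ⊕ 0xBE = 0x1B.

C[0] = 0x28, C[1] = 0x1B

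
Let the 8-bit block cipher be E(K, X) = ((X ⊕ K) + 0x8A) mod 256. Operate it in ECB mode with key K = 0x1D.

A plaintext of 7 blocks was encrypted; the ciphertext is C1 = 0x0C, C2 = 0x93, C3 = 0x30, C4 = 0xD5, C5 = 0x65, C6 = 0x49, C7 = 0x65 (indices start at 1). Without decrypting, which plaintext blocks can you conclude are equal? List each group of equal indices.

ECB encrypts each block independently with the same key, so equal ciphertext blocks imply equal plaintext blocks.
C5 = C7 = 0x65, so P5 = P7.

P5 = P7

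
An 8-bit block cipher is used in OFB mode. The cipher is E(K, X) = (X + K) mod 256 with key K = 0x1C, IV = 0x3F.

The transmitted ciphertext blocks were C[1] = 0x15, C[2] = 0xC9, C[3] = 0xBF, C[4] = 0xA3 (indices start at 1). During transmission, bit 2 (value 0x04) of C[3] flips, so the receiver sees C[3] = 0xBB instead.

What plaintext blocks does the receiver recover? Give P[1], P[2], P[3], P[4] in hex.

OFB decryption: S_i = E(K, S_{i−1}) with S_{0} = IV; P_i = C_i ⊕ S_i.
Only C[3] changed, to 0xBB. In OFB, a change in C_i flips the same bit in P_i only; the keystream is unaffected. Decrypting the received ciphertext:
P[1]: S = E(K, 0x3F) = 0x5B; 0x15 ⊕ 0x5B = 0x4E.
P[2]: S = E(K, 0x5B) = 0x77; 0xC9 ⊕ 0x77 = 0xBE.
P[3]: S = E(K, 0x77) = 0x93; 0xBB ⊕ 0x93 = 0x28.
P[4]: S = E(K, 0x93) = 0xAF; 0xA3 ⊕ 0xAF = 0x0C.
Blocks that differ from the original plaintext: P[3].

P[1] = 0x4E, P[2] = 0xBE, P[3] = 0x28, P[4] = 0x0C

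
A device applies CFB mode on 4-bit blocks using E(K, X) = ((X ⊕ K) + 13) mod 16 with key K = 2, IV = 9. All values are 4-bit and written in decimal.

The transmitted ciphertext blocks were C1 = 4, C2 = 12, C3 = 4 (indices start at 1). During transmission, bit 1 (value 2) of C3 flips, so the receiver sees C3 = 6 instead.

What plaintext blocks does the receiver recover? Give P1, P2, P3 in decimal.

P1 = 12, P2 = 15, P3 = 13

CFB decryption: P_i = C_i ⊕ E(K, C_{i−1}), with C_{0} = IV.
Only C3 changed, to 6. In CFB, a change in C_i flips the same bit in P_i and garbles P_{i+1}. Decrypting the received ciphertext:
P1: E(K, 9) = 8; 4 ⊕ 8 = 12.
P2: E(K, 4) = 3; 12 ⊕ 3 = 15.
P3: E(K, 12) = 11; 6 ⊕ 11 = 13.
Blocks that differ from the original plaintext: P3.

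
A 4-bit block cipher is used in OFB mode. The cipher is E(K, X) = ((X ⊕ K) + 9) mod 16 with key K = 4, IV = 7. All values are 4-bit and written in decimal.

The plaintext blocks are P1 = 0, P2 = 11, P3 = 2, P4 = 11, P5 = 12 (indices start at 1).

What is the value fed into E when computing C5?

3

OFB encryption: S_i = E(K, S_{i−1}) with S_{0} = IV; C_i = P_i ⊕ S_i.
C1: S = E(K, 7) = 12; 0 ⊕ 12 = 12.
C2: S = E(K, 12) = 1; 11 ⊕ 1 = 10.
C3: S = E(K, 1) = 14; 2 ⊕ 14 = 12.
C4: S = E(K, 14) = 3; 11 ⊕ 3 = 8.
C5: S = E(K, 3) = 0; 12 ⊕ 0 = 12.
So the input to E for block 5 is 3.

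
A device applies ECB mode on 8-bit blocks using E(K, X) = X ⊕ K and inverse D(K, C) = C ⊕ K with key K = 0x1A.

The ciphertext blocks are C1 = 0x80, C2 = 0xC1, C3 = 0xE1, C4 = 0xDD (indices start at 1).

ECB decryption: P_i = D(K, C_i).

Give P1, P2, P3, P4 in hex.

P1: D(K, 0x80) = 0x9A.
P2: D(K, 0xC1) = 0xDB.
P3: D(K, 0xE1) = 0xFB.
P4: D(K, 0xDD) = 0xC7.

P1 = 0x9A, P2 = 0xDB, P3 = 0xFB, P4 = 0xC7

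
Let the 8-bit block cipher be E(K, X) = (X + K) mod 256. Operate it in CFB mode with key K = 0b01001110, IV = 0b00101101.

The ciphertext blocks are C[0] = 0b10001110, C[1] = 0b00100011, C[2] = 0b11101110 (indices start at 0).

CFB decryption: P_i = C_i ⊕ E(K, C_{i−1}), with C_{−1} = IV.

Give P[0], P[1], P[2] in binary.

P[0]: E(K, 0b00101101) = 0b01111011; 0b10001110 ⊕ 0b01111011 = 0b11110101.
P[1]: E(K, 0b10001110) = 0b11011100; 0b00100011 ⊕ 0b11011100 = 0b11111111.
P[2]: E(K, 0b00100011) = 0b01110001; 0b11101110 ⊕ 0b01110001 = 0b10011111.

P[0] = 0b11110101, P[1] = 0b11111111, P[2] = 0b10011111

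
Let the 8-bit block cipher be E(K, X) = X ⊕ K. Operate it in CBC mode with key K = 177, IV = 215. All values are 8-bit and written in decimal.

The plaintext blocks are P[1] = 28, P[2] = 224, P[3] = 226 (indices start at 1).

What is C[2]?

C[2] = 43

CBC encryption: C_i = E(K, P_i ⊕ C_{i−1}), with C_{0} = IV.
C[1]: P[1] ⊕ 215 = 203; E(K, 203) = 122.
C[2]: P[2] ⊕ 122 = 154; E(K, 154) = 43.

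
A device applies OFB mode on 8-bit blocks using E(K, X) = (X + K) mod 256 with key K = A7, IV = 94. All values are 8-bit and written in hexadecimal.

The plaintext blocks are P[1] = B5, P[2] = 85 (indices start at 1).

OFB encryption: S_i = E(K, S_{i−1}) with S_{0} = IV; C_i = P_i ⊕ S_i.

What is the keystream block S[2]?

C[1]: S = E(K, 94) = 3B; B5 ⊕ 3B = 8E.
C[2]: S = E(K, 3B) = E2; 85 ⊕ E2 = 67.
So S[2] = E2.

E2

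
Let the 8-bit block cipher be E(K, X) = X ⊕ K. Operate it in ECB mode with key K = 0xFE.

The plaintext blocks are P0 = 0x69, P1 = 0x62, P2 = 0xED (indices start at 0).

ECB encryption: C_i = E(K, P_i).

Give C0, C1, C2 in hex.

C0: E(K, 0x69) = 0x97.
C1: E(K, 0x62) = 0x9C.
C2: E(K, 0xED) = 0x13.

C0 = 0x97, C1 = 0x9C, C2 = 0x13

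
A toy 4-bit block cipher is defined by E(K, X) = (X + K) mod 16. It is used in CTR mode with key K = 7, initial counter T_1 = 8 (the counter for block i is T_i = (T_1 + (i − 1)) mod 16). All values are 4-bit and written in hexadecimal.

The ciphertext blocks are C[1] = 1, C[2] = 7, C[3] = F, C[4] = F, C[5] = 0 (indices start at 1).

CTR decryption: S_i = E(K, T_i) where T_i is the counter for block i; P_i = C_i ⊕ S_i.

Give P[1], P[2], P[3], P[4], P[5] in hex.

P[1]: T = 8, S = E(K, T) = F; 1 ⊕ F = E.
P[2]: T = 9, S = E(K, T) = 0; 7 ⊕ 0 = 7.
P[3]: T = A, S = E(K, T) = 1; F ⊕ 1 = E.
P[4]: T = B, S = E(K, T) = 2; F ⊕ 2 = D.
P[5]: T = C, S = E(K, T) = 3; 0 ⊕ 3 = 3.

P[1] = E, P[2] = 7, P[3] = E, P[4] = D, P[5] = 3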